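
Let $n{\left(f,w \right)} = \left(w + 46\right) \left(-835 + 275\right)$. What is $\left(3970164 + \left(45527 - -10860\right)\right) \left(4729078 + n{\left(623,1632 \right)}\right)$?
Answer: $15258204306298$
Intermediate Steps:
$n{\left(f,w \right)} = -25760 - 560 w$ ($n{\left(f,w \right)} = \left(46 + w\right) \left(-560\right) = -25760 - 560 w$)
$\left(3970164 + \left(45527 - -10860\right)\right) \left(4729078 + n{\left(623,1632 \right)}\right) = \left(3970164 + \left(45527 - -10860\right)\right) \left(4729078 - 939680\right) = \left(3970164 + \left(45527 + 10860\right)\right) \left(4729078 - 939680\right) = \left(3970164 + 56387\right) \left(4729078 - 939680\right) = 4026551 \cdot 3789398 = 15258204306298$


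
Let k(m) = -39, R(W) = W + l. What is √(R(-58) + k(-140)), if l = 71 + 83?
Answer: √57 ≈ 7.5498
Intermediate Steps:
l = 154
R(W) = 154 + W (R(W) = W + 154 = 154 + W)
√(R(-58) + k(-140)) = √((154 - 58) - 39) = √(96 - 39) = √57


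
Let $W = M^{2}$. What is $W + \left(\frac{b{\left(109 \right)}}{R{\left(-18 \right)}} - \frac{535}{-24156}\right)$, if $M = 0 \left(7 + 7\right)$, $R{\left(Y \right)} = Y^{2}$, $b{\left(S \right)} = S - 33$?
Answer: $\frac{55811}{217404} \approx 0.25672$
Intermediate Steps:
$b{\left(S \right)} = -33 + S$ ($b{\left(S \right)} = S - 33 = -33 + S$)
$M = 0$ ($M = 0 \cdot 14 = 0$)
$W = 0$ ($W = 0^{2} = 0$)
$W + \left(\frac{b{\left(109 \right)}}{R{\left(-18 \right)}} - \frac{535}{-24156}\right) = 0 - \left(- \frac{535}{24156} - \frac{-33 + 109}{\left(-18\right)^{2}}\right) = 0 - \left(- \frac{535}{24156} - \frac{76}{324}\right) = 0 + \left(76 \cdot \frac{1}{324} + \frac{535}{24156}\right) = 0 + \left(\frac{19}{81} + \frac{535}{24156}\right) = 0 + \frac{55811}{217404} = \frac{55811}{217404}$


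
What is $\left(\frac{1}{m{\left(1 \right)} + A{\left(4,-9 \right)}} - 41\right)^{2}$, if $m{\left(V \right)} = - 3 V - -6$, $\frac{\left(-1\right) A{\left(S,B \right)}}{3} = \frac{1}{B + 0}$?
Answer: $\frac{165649}{100} \approx 1656.5$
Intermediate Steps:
$A{\left(S,B \right)} = - \frac{3}{B}$ ($A{\left(S,B \right)} = - \frac{3}{B + 0} = - \frac{3}{B}$)
$m{\left(V \right)} = 6 - 3 V$ ($m{\left(V \right)} = - 3 V + 6 = 6 - 3 V$)
$\left(\frac{1}{m{\left(1 \right)} + A{\left(4,-9 \right)}} - 41\right)^{2} = \left(\frac{1}{\left(6 - 3\right) - \frac{3}{-9}} - 41\right)^{2} = \left(\frac{1}{\left(6 - 3\right) - - \frac{1}{3}} - 41\right)^{2} = \left(\frac{1}{3 + \frac{1}{3}} - 41\right)^{2} = \left(\frac{1}{\frac{10}{3}} - 41\right)^{2} = \left(\frac{3}{10} - 41\right)^{2} = \left(- \frac{407}{10}\right)^{2} = \frac{165649}{100}$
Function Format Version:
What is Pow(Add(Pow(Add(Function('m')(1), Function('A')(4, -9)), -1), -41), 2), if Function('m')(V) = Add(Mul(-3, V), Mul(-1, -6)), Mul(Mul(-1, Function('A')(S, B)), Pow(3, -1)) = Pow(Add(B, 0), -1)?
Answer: Rational(165649, 100) ≈ 1656.5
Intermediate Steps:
Function('A')(S, B) = Mul(-3, Pow(B, -1)) (Function('A')(S, B) = Mul(-3, Pow(Add(B, 0), -1)) = Mul(-3, Pow(B, -1)))
Function('m')(V) = Add(6, Mul(-3, V)) (Function('m')(V) = Add(Mul(-3, V), 6) = Add(6, Mul(-3, V)))
Pow(Add(Pow(Add(Function('m')(1), Function('A')(4, -9)), -1), -41), 2) = Pow(Add(Pow(Add(Add(6, Mul(-3, 1)), Mul(-3, Pow(-9, -1))), -1), -41), 2) = Pow(Add(Pow(Add(Add(6, -3), Mul(-3, Rational(-1, 9))), -1), -41), 2) = Pow(Add(Pow(Add(3, Rational(1, 3)), -1), -41), 2) = Pow(Add(Pow(Rational(10, 3), -1), -41), 2) = Pow(Add(Rational(3, 10), -41), 2) = Pow(Rational(-407, 10), 2) = Rational(165649, 100)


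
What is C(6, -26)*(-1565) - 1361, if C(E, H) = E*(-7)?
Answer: 64369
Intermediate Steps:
C(E, H) = -7*E
C(6, -26)*(-1565) - 1361 = -7*6*(-1565) - 1361 = -42*(-1565) - 1361 = 65730 - 1361 = 64369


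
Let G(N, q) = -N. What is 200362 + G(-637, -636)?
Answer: 200999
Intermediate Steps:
200362 + G(-637, -636) = 200362 - 1*(-637) = 200362 + 637 = 200999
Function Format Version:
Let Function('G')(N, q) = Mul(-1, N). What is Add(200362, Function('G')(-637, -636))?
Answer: 200999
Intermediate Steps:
Add(200362, Function('G')(-637, -636)) = Add(200362, Mul(-1, -637)) = Add(200362, 637) = 200999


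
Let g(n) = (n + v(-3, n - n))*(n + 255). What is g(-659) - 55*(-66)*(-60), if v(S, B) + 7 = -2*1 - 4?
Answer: 53688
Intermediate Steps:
v(S, B) = -13 (v(S, B) = -7 + (-2*1 - 4) = -7 + (-2 - 4) = -7 - 6 = -13)
g(n) = (-13 + n)*(255 + n) (g(n) = (n - 13)*(n + 255) = (-13 + n)*(255 + n))
g(-659) - 55*(-66)*(-60) = (-3315 + (-659)² + 242*(-659)) - 55*(-66)*(-60) = (-3315 + 434281 - 159478) - (-3630)*(-60) = 271488 - 1*217800 = 271488 - 217800 = 53688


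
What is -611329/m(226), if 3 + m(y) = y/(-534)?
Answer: 163224843/914 ≈ 1.7858e+5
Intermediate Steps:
m(y) = -3 - y/534 (m(y) = -3 + y/(-534) = -3 + y*(-1/534) = -3 - y/534)
-611329/m(226) = -611329/(-3 - 1/534*226) = -611329/(-3 - 113/267) = -611329/(-914/267) = -611329*(-267/914) = 163224843/914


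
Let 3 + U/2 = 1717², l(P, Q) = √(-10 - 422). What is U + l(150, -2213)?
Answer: 5896172 + 12*I*√3 ≈ 5.8962e+6 + 20.785*I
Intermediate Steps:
l(P, Q) = 12*I*√3 (l(P, Q) = √(-432) = 12*I*√3)
U = 5896172 (U = -6 + 2*1717² = -6 + 2*2948089 = -6 + 5896178 = 5896172)
U + l(150, -2213) = 5896172 + 12*I*√3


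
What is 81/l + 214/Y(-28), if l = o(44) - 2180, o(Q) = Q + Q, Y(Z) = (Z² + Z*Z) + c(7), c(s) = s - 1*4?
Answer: 320437/3286532 ≈ 0.097500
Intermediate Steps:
c(s) = -4 + s (c(s) = s - 4 = -4 + s)
Y(Z) = 3 + 2*Z² (Y(Z) = (Z² + Z*Z) + (-4 + 7) = (Z² + Z²) + 3 = 2*Z² + 3 = 3 + 2*Z²)
o(Q) = 2*Q
l = -2092 (l = 2*44 - 2180 = 88 - 2180 = -2092)
81/l + 214/Y(-28) = 81/(-2092) + 214/(3 + 2*(-28)²) = 81*(-1/2092) + 214/(3 + 2*784) = -81/2092 + 214/(3 + 1568) = -81/2092 + 214/1571 = 320437/3286532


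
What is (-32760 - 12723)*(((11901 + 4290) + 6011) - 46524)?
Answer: 1106237526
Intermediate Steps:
(-32760 - 12723)*(((11901 + 4290) + 6011) - 46524) = -45483*((16191 + 6011) - 46524) = -45483*(22202 - 46524) = -45483*(-24322) = 1106237526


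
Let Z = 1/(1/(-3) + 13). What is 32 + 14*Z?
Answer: 629/19 ≈ 33.105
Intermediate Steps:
Z = 3/38 (Z = 1/(-⅓ + 13) = 1/(38/3) = 3/38 ≈ 0.078947)
32 + 14*Z = 32 + 14*(3/38) = 32 + 21/19 = 629/19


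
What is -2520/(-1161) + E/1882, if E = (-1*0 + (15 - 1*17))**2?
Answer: 263738/121389 ≈ 2.1727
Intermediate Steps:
E = 4 (E = (0 + (15 - 17))**2 = (0 - 2)**2 = (-2)**2 = 4)
-2520/(-1161) + E/1882 = -2520/(-1161) + 4/1882 = -2520*(-1/1161) + 4*(1/1882) = 280/129 + 2/941 = 263738/121389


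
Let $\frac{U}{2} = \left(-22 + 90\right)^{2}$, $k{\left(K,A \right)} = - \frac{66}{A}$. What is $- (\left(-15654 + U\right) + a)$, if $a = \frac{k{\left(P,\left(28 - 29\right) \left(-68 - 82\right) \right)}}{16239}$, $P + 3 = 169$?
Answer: $\frac{2600675861}{405975} \approx 6406.0$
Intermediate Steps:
$P = 166$ ($P = -3 + 169 = 166$)
$U = 9248$ ($U = 2 \left(-22 + 90\right)^{2} = 2 \cdot 68^{2} = 2 \cdot 4624 = 9248$)
$a = - \frac{11}{405975}$ ($a = \frac{\left(-66\right) \frac{1}{\left(28 - 29\right) \left(-68 - 82\right)}}{16239} = - \frac{66}{\left(-1\right) \left(-150\right)} \frac{1}{16239} = - \frac{66}{150} \cdot \frac{1}{16239} = \left(-66\right) \frac{1}{150} \cdot \frac{1}{16239} = \left(- \frac{11}{25}\right) \frac{1}{16239} = - \frac{11}{405975} \approx -2.7095 \cdot 10^{-5}$)
$- (\left(-15654 + U\right) + a) = - (\left(-15654 + 9248\right) - \frac{11}{405975}) = - (-6406 - \frac{11}{405975}) = \left(-1\right) \left(- \frac{2600675861}{405975}\right) = \frac{2600675861}{405975}$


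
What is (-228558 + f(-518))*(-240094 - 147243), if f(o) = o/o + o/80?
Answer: 3541243628643/40 ≈ 8.8531e+10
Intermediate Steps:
f(o) = 1 + o/80 (f(o) = 1 + o*(1/80) = 1 + o/80)
(-228558 + f(-518))*(-240094 - 147243) = (-228558 + (1 + (1/80)*(-518)))*(-240094 - 147243) = (-228558 + (1 - 259/40))*(-387337) = (-228558 - 219/40)*(-387337) = -9142539/40*(-387337) = 3541243628643/40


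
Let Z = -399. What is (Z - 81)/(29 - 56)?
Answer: 160/9 ≈ 17.778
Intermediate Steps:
(Z - 81)/(29 - 56) = (-399 - 81)/(29 - 56) = -480/(-27) = -480*(-1/27) = 160/9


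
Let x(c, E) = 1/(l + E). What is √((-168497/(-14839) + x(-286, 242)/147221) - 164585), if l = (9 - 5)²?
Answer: I*√52281555011240053963119486270/563630004102 ≈ 405.68*I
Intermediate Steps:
l = 16 (l = 4² = 16)
x(c, E) = 1/(16 + E)
√((-168497/(-14839) + x(-286, 242)/147221) - 164585) = √((-168497/(-14839) + 1/((16 + 242)*147221)) - 164585) = √((-168497*(-1/14839) + (1/147221)/258) - 164585) = √((168497/14839 + (1/258)*(1/147221)) - 164585) = √((168497/14839 + 1/37983018) - 164585) = √(6400024598785/563630004102 - 164585) = √(-92758644200528885/563630004102) = I*√52281555011240053963119486270/563630004102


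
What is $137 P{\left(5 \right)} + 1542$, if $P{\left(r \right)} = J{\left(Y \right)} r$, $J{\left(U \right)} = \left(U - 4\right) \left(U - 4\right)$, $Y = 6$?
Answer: $4282$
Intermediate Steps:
$J{\left(U \right)} = \left(-4 + U\right)^{2}$ ($J{\left(U \right)} = \left(-4 + U\right) \left(-4 + U\right) = \left(-4 + U\right)^{2}$)
$P{\left(r \right)} = 4 r$ ($P{\left(r \right)} = \left(-4 + 6\right)^{2} r = 2^{2} r = 4 r$)
$137 P{\left(5 \right)} + 1542 = 137 \cdot 4 \cdot 5 + 1542 = 137 \cdot 20 + 1542 = 2740 + 1542 = 4282$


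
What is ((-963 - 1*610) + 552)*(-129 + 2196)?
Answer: -2110407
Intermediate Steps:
((-963 - 1*610) + 552)*(-129 + 2196) = ((-963 - 610) + 552)*2067 = (-1573 + 552)*2067 = -1021*2067 = -2110407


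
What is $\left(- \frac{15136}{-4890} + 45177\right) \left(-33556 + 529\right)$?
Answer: $- \frac{1216112850997}{815} \approx -1.4922 \cdot 10^{9}$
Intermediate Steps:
$\left(- \frac{15136}{-4890} + 45177\right) \left(-33556 + 529\right) = \left(\left(-15136\right) \left(- \frac{1}{4890}\right) + 45177\right) \left(-33027\right) = \left(\frac{7568}{2445} + 45177\right) \left(-33027\right) = \frac{110465333}{2445} \left(-33027\right) = - \frac{1216112850997}{815}$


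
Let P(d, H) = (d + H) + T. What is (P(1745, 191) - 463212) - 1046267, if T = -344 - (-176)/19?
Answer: -28649677/19 ≈ -1.5079e+6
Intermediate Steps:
T = -6360/19 (T = -344 - (-176)/19 = -344 - 11*(-16/19) = -344 + 176/19 = -6360/19 ≈ -334.74)
P(d, H) = -6360/19 + H + d (P(d, H) = (d + H) - 6360/19 = (H + d) - 6360/19 = -6360/19 + H + d)
(P(1745, 191) - 463212) - 1046267 = ((-6360/19 + 191 + 1745) - 463212) - 1046267 = (30424/19 - 463212) - 1046267 = -8770604/19 - 1046267 = -28649677/19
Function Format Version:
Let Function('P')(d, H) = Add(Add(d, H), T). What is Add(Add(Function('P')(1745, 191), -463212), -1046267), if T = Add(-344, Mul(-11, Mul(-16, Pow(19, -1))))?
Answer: Rational(-28649677, 19) ≈ -1.5079e+6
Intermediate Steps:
T = Rational(-6360, 19) (T = Add(-344, Mul(-11, Mul(-16, Rational(1, 19)))) = Add(-344, Mul(-11, Rational(-16, 19))) = Add(-344, Rational(176, 19)) = Rational(-6360, 19) ≈ -334.74)
Function('P')(d, H) = Add(Rational(-6360, 19), H, d) (Function('P')(d, H) = Add(Add(d, H), Rational(-6360, 19)) = Add(Add(H, d), Rational(-6360, 19)) = Add(Rational(-6360, 19), H, d))
Add(Add(Function('P')(1745, 191), -463212), -1046267) = Add(Add(Add(Rational(-6360, 19), 191, 1745), -463212), -1046267) = Add(Add(Rational(30424, 19), -463212), -1046267) = Add(Rational(-8770604, 19), -1046267) = Rational(-28649677, 19)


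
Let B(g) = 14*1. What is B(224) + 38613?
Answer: 38627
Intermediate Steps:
B(g) = 14
B(224) + 38613 = 14 + 38613 = 38627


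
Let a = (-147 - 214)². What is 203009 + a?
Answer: 333330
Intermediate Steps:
a = 130321 (a = (-361)² = 130321)
203009 + a = 203009 + 130321 = 333330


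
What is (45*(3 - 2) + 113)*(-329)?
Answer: -51982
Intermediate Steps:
(45*(3 - 2) + 113)*(-329) = (45*1 + 113)*(-329) = (45 + 113)*(-329) = 158*(-329) = -51982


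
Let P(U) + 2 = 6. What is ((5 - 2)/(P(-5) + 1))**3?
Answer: 27/125 ≈ 0.21600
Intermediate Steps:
P(U) = 4 (P(U) = -2 + 6 = 4)
((5 - 2)/(P(-5) + 1))**3 = ((5 - 2)/(4 + 1))**3 = (3/5)**3 = 27/125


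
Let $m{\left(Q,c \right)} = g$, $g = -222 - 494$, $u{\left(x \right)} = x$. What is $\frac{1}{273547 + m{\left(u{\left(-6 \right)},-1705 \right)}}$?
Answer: $\frac{1}{272831} \approx 3.6653 \cdot 10^{-6}$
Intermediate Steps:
$g = -716$ ($g = -222 - 494 = -716$)
$m{\left(Q,c \right)} = -716$
$\frac{1}{273547 + m{\left(u{\left(-6 \right)},-1705 \right)}} = \frac{1}{273547 - 716} = \frac{1}{272831}$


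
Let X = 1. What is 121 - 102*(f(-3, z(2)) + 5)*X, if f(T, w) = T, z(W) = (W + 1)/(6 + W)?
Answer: -83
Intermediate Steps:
z(W) = (1 + W)/(6 + W)
121 - 102*(f(-3, z(2)) + 5)*X = 121 - 102*(-3 + 5) = 121 - 204 = -83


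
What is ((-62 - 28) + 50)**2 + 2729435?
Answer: 2731035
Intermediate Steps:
((-62 - 28) + 50)**2 + 2729435 = (-90 + 50)**2 + 2729435 = (-40)**2 + 2729435 = 1600 + 2729435 = 2731035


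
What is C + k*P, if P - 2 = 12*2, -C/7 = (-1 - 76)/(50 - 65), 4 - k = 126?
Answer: -48119/15 ≈ -3207.9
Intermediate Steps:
k = -122 (k = 4 - 1*126 = 4 - 126 = -122)
C = -539/15 (C = -7*(-1 - 76)/(50 - 65) = -(-539)/(-15) = -(-539)*(-1)/15 = -7*77/15 = -539/15 ≈ -35.933)
P = 26 (P = 2 + 12*2 = 2 + 24 = 26)
C + k*P = -539/15 - 122*26 = -539/15 - 3172 = -48119/15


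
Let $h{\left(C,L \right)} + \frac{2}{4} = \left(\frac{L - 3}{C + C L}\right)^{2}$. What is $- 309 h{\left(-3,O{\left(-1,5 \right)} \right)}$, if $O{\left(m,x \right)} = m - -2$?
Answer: $\frac{721}{6} \approx 120.17$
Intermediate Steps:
$O{\left(m,x \right)} = 2 + m$ ($O{\left(m,x \right)} = m + 2 = 2 + m$)
$h{\left(C,L \right)} = - \frac{1}{2} + \frac{\left(-3 + L\right)^{2}}{\left(C + C L\right)^{2}}$ ($h{\left(C,L \right)} = - \frac{1}{2} + \left(\frac{L - 3}{C + C L}\right)^{2} = - \frac{1}{2} + \left(\frac{-3 + L}{C + C L}\right)^{2} = - \frac{1}{2} + \frac{\left(-3 + L\right)^{2}}{\left(C + C L\right)^{2}}$)
$- 309 h{\left(-3,O{\left(-1,5 \right)} \right)} = - 309 \left(- \frac{1}{2} + \frac{\left(-3 + \left(2 - 1\right)\right)^{2}}{9 \left(1 + \left(2 - 1\right)\right)^{2}}\right) = - 309 \left(- \frac{1}{2} + \frac{\left(-3 + 1\right)^{2}}{9 \left(1 + 1\right)^{2}}\right) = - 309 \left(- \frac{1}{2} + \frac{\left(-2\right)^{2}}{9 \cdot 4}\right) = - 309 \left(- \frac{1}{2} + \frac{1}{9} \cdot \frac{1}{4} \cdot 4\right) = - 309 \left(- \frac{1}{2} + \frac{1}{9}\right) = \left(-309\right) \left(- \frac{7}{18}\right) = \frac{721}{6}$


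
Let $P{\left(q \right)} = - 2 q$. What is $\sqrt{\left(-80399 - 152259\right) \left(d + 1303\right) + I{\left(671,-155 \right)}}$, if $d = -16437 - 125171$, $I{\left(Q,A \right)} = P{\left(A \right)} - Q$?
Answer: $\sqrt{32643080329} \approx 1.8067 \cdot 10^{5}$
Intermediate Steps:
$I{\left(Q,A \right)} = - Q - 2 A$ ($I{\left(Q,A \right)} = - 2 A - Q = - Q - 2 A$)
$d = -141608$ ($d = -16437 - 125171 = -141608$)
$\sqrt{\left(-80399 - 152259\right) \left(d + 1303\right) + I{\left(671,-155 \right)}} = \sqrt{\left(-80399 - 152259\right) \left(-141608 + 1303\right) - 361} = \sqrt{\left(-232658\right) \left(-140305\right) + \left(-671 + 310\right)} = \sqrt{32643080690 - 361} = \sqrt{32643080329}$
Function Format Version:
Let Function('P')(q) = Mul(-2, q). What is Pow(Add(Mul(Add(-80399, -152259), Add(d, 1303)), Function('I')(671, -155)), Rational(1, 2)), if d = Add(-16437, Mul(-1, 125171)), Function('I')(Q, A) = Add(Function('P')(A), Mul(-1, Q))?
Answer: Pow(32643080329, Rational(1, 2)) ≈ 1.8067e+5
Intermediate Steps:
Function('I')(Q, A) = Add(Mul(-1, Q), Mul(-2, A)) (Function('I')(Q, A) = Add(Mul(-2, A), Mul(-1, Q)) = Add(Mul(-1, Q), Mul(-2, A)))
d = -141608 (d = Add(-16437, -125171) = -141608)
Pow(Add(Mul(Add(-80399, -152259), Add(d, 1303)), Function('I')(671, -155)), Rational(1, 2)) = Pow(Add(Mul(Add(-80399, -152259), Add(-141608, 1303)), Add(Mul(-1, 671), Mul(-2, -155))), Rational(1, 2)) = Pow(Add(Mul(-232658, -140305), Add(-671, 310)), Rational(1, 2)) = Pow(Add(32643080690, -361), Rational(1, 2)) = Pow(32643080329, Rational(1, 2))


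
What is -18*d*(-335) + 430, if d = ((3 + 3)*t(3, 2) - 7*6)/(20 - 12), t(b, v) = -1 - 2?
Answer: -44795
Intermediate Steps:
t(b, v) = -3
d = -15/2 (d = ((3 + 3)*(-3) - 7*6)/(20 - 12) = (6*(-3) - 42)/8 = (-18 - 42)*(⅛) = -60*⅛ = -15/2 ≈ -7.5000)
-18*d*(-335) + 430 = -18*(-15/2)*(-335) + 430 = 135*(-335) + 430 = -45225 + 430 = -44795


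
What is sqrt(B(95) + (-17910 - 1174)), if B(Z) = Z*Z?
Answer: I*sqrt(10059) ≈ 100.29*I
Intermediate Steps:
B(Z) = Z**2
sqrt(B(95) + (-17910 - 1174)) = sqrt(95**2 + (-17910 - 1174)) = sqrt(9025 - 19084) = sqrt(-10059) = I*sqrt(10059)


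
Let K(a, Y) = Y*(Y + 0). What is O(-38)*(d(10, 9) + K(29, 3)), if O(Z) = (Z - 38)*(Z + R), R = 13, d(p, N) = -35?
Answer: -49400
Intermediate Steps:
K(a, Y) = Y² (K(a, Y) = Y*Y = Y²)
O(Z) = (-38 + Z)*(13 + Z) (O(Z) = (Z - 38)*(Z + 13) = (-38 + Z)*(13 + Z))
O(-38)*(d(10, 9) + K(29, 3)) = (-494 + (-38)² - 25*(-38))*(-35 + 3²) = (-494 + 1444 + 950)*(-35 + 9) = 1900*(-26) = -49400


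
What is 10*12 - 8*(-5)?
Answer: 160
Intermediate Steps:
10*12 - 8*(-5) = 120 + 40 = 160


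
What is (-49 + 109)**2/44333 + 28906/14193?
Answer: 1332584498/629218269 ≈ 2.1178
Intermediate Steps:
(-49 + 109)**2/44333 + 28906/14193 = 60**2*(1/44333) + 28906*(1/14193) = 3600*(1/44333) + 28906/14193 = 3600/44333 + 28906/14193 = 1332584498/629218269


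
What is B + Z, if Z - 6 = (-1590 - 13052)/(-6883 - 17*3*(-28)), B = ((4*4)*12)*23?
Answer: 24136652/5455 ≈ 4424.7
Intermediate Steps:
B = 4416 (B = (16*12)*23 = 192*23 = 4416)
Z = 47372/5455 (Z = 6 + (-1590 - 13052)/(-6883 - 17*3*(-28)) = 6 - 14642/(-6883 - 51*(-28)) = 6 - 14642/(-6883 + 1428) = 6 - 14642/(-5455) = 6 - 14642*(-1/5455) = 6 + 14642/5455 = 47372/5455 ≈ 8.6841)
B + Z = 4416 + 47372/5455 = 24136652/5455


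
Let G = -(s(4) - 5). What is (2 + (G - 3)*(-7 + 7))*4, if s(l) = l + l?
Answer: 8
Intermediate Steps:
s(l) = 2*l
G = -3 (G = -(2*4 - 5) = -(8 - 5) = -1*3 = -3)
(2 + (G - 3)*(-7 + 7))*4 = (2 + (-3 - 3)*(-7 + 7))*4 = (2 - 6*0)*4 = (2 + 0)*4 = 2*4 = 8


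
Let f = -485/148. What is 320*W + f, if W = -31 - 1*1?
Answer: -1516005/148 ≈ -10243.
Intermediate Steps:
W = -32 (W = -31 - 1 = -32)
f = -485/148 (f = -485*1/148 = -485/148 ≈ -3.2770)
320*W + f = 320*(-32) - 485/148 = -10240 - 485/148 = -1516005/148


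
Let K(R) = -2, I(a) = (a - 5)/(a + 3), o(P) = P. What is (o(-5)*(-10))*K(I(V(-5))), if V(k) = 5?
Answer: -100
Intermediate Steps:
I(a) = (-5 + a)/(3 + a)
(o(-5)*(-10))*K(I(V(-5))) = -5*(-10)*(-2) = 50*(-2) = -100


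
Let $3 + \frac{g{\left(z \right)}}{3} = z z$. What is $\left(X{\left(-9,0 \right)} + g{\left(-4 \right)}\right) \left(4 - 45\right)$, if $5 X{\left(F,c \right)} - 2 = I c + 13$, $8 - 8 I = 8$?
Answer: $-1722$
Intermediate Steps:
$I = 0$ ($I = 1 - 1 = 0$)
$X{\left(F,c \right)} = 3$ ($X{\left(F,c \right)} = \frac{2}{5} + \frac{0 c + 13}{5} = \frac{2}{5} + \frac{0 + 13}{5} = \frac{2}{5} + \frac{1}{5} \cdot 13 = \frac{2}{5} + \frac{13}{5} = 3$)
$g{\left(z \right)} = -9 + 3 z^{2}$ ($g{\left(z \right)} = -9 + 3 z z = -9 + 3 z^{2}$)
$\left(X{\left(-9,0 \right)} + g{\left(-4 \right)}\right) \left(4 - 45\right) = \left(3 - \left(9 - 3 \left(-4\right)^{2}\right)\right) \left(4 - 45\right) = \left(3 + \left(-9 + 3 \cdot 16\right)\right) \left(4 - 45\right) = \left(3 + \left(-9 + 48\right)\right) \left(-41\right) = \left(3 + 39\right) \left(-41\right) = 42 \left(-41\right) = -1722$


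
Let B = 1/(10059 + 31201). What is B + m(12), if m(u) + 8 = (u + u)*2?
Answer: 1650401/41260 ≈ 40.000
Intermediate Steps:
B = 1/41260 ≈ 2.4237e-5
m(u) = -8 + 4*u (m(u) = -8 + (u + u)*2 = -8 + (2*u)*2 = -8 + 4*u)
B + m(12) = 1/41260 + (-8 + 4*12) = 1/41260 + (-8 + 48) = 1/41260 + 40 = 1650401/41260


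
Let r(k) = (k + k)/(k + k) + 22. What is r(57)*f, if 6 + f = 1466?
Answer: 33580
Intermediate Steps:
r(k) = 23 (r(k) = (2*k)/((2*k)) + 22 = (2*k)*(1/(2*k)) + 22 = 1 + 22 = 23)
f = 1460 (f = -6 + 1466 = 1460)
r(57)*f = 23*1460 = 33580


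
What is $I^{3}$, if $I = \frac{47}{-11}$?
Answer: $- \frac{103823}{1331} \approx -78.004$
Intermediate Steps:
$I = - \frac{47}{11}$ ($I = 47 \left(- \frac{1}{11}\right) = - \frac{47}{11} \approx -4.2727$)
$I^{3} = \left(- \frac{47}{11}\right)^{3} = - \frac{103823}{1331}$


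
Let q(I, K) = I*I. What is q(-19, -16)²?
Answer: 130321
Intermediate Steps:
q(I, K) = I²
q(-19, -16)² = ((-19)²)² = 361² = 130321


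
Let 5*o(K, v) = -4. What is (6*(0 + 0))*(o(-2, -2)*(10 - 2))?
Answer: 0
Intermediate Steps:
o(K, v) = -⅘ (o(K, v) = (⅕)*(-4) = -⅘)
(6*(0 + 0))*(o(-2, -2)*(10 - 2)) = (6*(0 + 0))*(-4*(10 - 2)/5) = (6*0)*(-⅘*8) = 0*(-32/5) = 0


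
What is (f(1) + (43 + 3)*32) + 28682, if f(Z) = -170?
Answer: 29984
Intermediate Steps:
(f(1) + (43 + 3)*32) + 28682 = (-170 + (43 + 3)*32) + 28682 = (-170 + 46*32) + 28682 = (-170 + 1472) + 28682 = 1302 + 28682 = 29984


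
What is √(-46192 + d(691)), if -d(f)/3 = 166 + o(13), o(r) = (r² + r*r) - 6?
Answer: I*√47686 ≈ 218.37*I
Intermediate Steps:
o(r) = -6 + 2*r² (o(r) = (r² + r²) - 6 = 2*r² - 6 = -6 + 2*r²)
d(f) = -1494 (d(f) = -3*(166 + (-6 + 2*13²)) = -3*(166 + (-6 + 2*169)) = -3*(166 + (-6 + 338)) = -3*(166 + 332) = -3*498 = -1494)
√(-46192 + d(691)) = √(-46192 - 1494) = √(-47686) = I*√47686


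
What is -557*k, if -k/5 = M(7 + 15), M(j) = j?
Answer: 61270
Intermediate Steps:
k = -110 (k = -5*(7 + 15) = -5*22 = -110)
-557*k = -557*(-110) = 61270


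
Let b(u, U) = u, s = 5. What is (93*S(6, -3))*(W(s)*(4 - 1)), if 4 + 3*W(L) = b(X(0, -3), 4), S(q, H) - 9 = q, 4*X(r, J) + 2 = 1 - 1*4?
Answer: -29295/4 ≈ -7323.8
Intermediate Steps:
X(r, J) = -5/4 (X(r, J) = -½ + (1 - 1*4)/4 = -½ + (1 - 4)/4 = -½ + (¼)*(-3) = -½ - ¾ = -5/4)
S(q, H) = 9 + q
W(L) = -7/4 (W(L) = -4/3 + (⅓)*(-5/4) = -4/3 - 5/12 = -7/4)
(93*S(6, -3))*(W(s)*(4 - 1)) = (93*(9 + 6))*(-7*(4 - 1)/4) = (93*15)*(-7/4*3) = 1395*(-21/4) = -29295/4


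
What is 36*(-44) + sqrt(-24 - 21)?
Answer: -1584 + 3*I*sqrt(5) ≈ -1584.0 + 6.7082*I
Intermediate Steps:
36*(-44) + sqrt(-24 - 21) = -1584 + sqrt(-45) = -1584 + 3*I*sqrt(5)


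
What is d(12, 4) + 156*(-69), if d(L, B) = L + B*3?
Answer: -10740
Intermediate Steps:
d(L, B) = L + 3*B
d(12, 4) + 156*(-69) = (12 + 3*4) + 156*(-69) = (12 + 12) - 10764 = 24 - 10764 = -10740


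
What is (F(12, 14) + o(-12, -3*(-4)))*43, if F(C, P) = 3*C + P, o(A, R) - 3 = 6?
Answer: 2537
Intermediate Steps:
o(A, R) = 9 (o(A, R) = 3 + 6 = 9)
F(C, P) = P + 3*C
(F(12, 14) + o(-12, -3*(-4)))*43 = ((14 + 3*12) + 9)*43 = ((14 + 36) + 9)*43 = (50 + 9)*43 = 59*43 = 2537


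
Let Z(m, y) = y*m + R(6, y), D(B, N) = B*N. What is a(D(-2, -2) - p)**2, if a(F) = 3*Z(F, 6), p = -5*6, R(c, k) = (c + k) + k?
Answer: 443556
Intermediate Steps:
R(c, k) = c + 2*k
Z(m, y) = 6 + 2*y + m*y (Z(m, y) = y*m + (6 + 2*y) = m*y + (6 + 2*y) = 6 + 2*y + m*y)
p = -30
a(F) = 54 + 18*F (a(F) = 3*(6 + 2*6 + F*6) = 3*(6 + 12 + 6*F) = 3*(18 + 6*F) = 54 + 18*F)
a(D(-2, -2) - p)**2 = (54 + 18*(-2*(-2) - 1*(-30)))**2 = (54 + 18*(4 + 30))**2 = (54 + 18*34)**2 = (54 + 612)**2 = 666**2 = 443556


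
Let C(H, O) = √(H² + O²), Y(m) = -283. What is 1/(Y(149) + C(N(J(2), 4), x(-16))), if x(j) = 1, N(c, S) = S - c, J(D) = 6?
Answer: -283/80084 - √5/80084 ≈ -0.0035617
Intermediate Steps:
1/(Y(149) + C(N(J(2), 4), x(-16))) = 1/(-283 + √((4 - 1*6)² + 1²)) = 1/(-283 + √((4 - 6)² + 1)) = 1/(-283 + √((-2)² + 1)) = 1/(-283 + √(4 + 1)) = 1/(-283 + √5)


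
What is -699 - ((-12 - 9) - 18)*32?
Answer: 549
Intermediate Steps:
-699 - ((-12 - 9) - 18)*32 = -699 - (-21 - 18)*32 = -699 - (-39)*32 = -699 - 1*(-1248) = -699 + 1248 = 549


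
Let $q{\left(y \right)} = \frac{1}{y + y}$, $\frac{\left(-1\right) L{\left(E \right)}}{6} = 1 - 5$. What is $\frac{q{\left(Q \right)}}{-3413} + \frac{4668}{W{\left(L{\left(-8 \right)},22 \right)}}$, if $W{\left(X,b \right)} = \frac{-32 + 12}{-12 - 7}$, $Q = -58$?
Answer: $\frac{8778468089}{1979540} \approx 4434.6$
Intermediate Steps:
$L{\left(E \right)} = 24$ ($L{\left(E \right)} = - 6 \left(1 - 5\right) = \left(-6\right) \left(-4\right) = 24$)
$q{\left(y \right)} = \frac{1}{2 y}$
$W{\left(X,b \right)} = \frac{20}{19}$ ($W{\left(X,b \right)} = - \frac{20}{-19} = \left(-20\right) \left(- \frac{1}{19}\right) = \frac{20}{19}$)
$\frac{q{\left(Q \right)}}{-3413} + \frac{4668}{W{\left(L{\left(-8 \right)},22 \right)}} = \frac{\frac{1}{2} \frac{1}{-58}}{-3413} + \frac{4668}{\frac{20}{19}} = \frac{1}{2} \left(- \frac{1}{58}\right) \left(- \frac{1}{3413}\right) + 4668 \cdot \frac{19}{20} = \left(- \frac{1}{116}\right) \left(- \frac{1}{3413}\right) + \frac{22173}{5} = \frac{1}{395908} + \frac{22173}{5} = \frac{8778468089}{1979540}$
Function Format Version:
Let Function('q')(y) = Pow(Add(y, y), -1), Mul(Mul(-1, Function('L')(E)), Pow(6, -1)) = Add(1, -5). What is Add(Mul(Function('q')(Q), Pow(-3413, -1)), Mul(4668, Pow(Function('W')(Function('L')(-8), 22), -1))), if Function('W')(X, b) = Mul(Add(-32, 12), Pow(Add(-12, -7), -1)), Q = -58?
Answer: Rational(8778468089, 1979540) ≈ 4434.6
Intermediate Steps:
Function('L')(E) = 24 (Function('L')(E) = Mul(-6, Add(1, -5)) = Mul(-6, -4) = 24)
Function('q')(y) = Mul(Rational(1, 2), Pow(y, -1)) (Function('q')(y) = Pow(Mul(2, y), -1) = Mul(Rational(1, 2), Pow(y, -1)))
Function('W')(X, b) = Rational(20, 19) (Function('W')(X, b) = Mul(-20, Pow(-19, -1)) = Mul(-20, Rational(-1, 19)) = Rational(20, 19))
Add(Mul(Function('q')(Q), Pow(-3413, -1)), Mul(4668, Pow(Function('W')(Function('L')(-8), 22), -1))) = Add(Mul(Mul(Rational(1, 2), Pow(-58, -1)), Pow(-3413, -1)), Mul(4668, Pow(Rational(20, 19), -1))) = Add(Mul(Mul(Rational(1, 2), Rational(-1, 58)), Rational(-1, 3413)), Mul(4668, Rational(19, 20))) = Add(Mul(Rational(-1, 116), Rational(-1, 3413)), Rational(22173, 5)) = Add(Rational(1, 395908), Rational(22173, 5)) = Rational(8778468089, 1979540)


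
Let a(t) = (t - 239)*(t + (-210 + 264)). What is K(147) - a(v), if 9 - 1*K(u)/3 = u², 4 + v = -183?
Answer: -121458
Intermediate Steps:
v = -187 (v = -4 - 183 = -187)
a(t) = (-239 + t)*(54 + t) (a(t) = (-239 + t)*(t + 54) = (-239 + t)*(54 + t))
K(u) = 27 - 3*u²
K(147) - a(v) = (27 - 3*147²) - (-12906 + (-187)² - 185*(-187)) = (27 - 3*21609) - (-12906 + 34969 + 34595) = (27 - 64827) - 1*56658 = -64800 - 56658 = -121458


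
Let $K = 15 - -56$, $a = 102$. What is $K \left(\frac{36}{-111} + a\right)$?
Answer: $\frac{267102}{37} \approx 7219.0$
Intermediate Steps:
$K = 71$ ($K = 15 + 56 = 71$)
$K \left(\frac{36}{-111} + a\right) = 71 \left(\frac{36}{-111} + 102\right) = 71 \left(36 \left(- \frac{1}{111}\right) + 102\right) = 71 \left(- \frac{12}{37} + 102\right) = 71 \cdot \frac{3762}{37} = \frac{267102}{37}$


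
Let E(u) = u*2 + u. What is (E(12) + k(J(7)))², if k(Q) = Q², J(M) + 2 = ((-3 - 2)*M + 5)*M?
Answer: 2023200400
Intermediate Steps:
E(u) = 3*u (E(u) = 2*u + u = 3*u)
J(M) = -2 + M*(5 - 5*M) (J(M) = -2 + ((-3 - 2)*M + 5)*M = -2 + (-5*M + 5)*M = -2 + (5 - 5*M)*M = -2 + M*(5 - 5*M))
(E(12) + k(J(7)))² = (3*12 + (-2 - 5*7² + 5*7)²)² = (36 + (-2 - 5*49 + 35)²)² = (36 + (-2 - 245 + 35)²)² = (36 + (-212)²)² = (36 + 44944)² = 44980² = 2023200400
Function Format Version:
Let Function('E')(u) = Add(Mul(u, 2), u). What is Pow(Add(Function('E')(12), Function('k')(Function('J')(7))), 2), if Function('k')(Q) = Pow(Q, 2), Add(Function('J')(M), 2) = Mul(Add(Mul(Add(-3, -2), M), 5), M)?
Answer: 2023200400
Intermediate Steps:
Function('E')(u) = Mul(3, u) (Function('E')(u) = Add(Mul(2, u), u) = Mul(3, u))
Function('J')(M) = Add(-2, Mul(M, Add(5, Mul(-5, M)))) (Function('J')(M) = Add(-2, Mul(Add(Mul(Add(-3, -2), M), 5), M)) = Add(-2, Mul(Add(Mul(-5, M), 5), M)) = Add(-2, Mul(Add(5, Mul(-5, M)), M)) = Add(-2, Mul(M, Add(5, Mul(-5, M)))))
Pow(Add(Function('E')(12), Function('k')(Function('J')(7))), 2) = Pow(Add(Mul(3, 12), Pow(Add(-2, Mul(-5, Pow(7, 2)), Mul(5, 7)), 2)), 2) = Pow(Add(36, Pow(Add(-2, Mul(-5, 49), 35), 2)), 2) = Pow(Add(36, Pow(Add(-2, -245, 35), 2)), 2) = Pow(Add(36, Pow(-212, 2)), 2) = Pow(Add(36, 44944), 2) = Pow(44980, 2) = 2023200400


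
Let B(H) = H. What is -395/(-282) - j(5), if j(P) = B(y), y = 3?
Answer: -451/282 ≈ -1.5993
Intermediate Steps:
j(P) = 3
-395/(-282) - j(5) = -395/(-282) - 1*3 = -395*(-1/282) - 3 = 395/282 - 3 = -451/282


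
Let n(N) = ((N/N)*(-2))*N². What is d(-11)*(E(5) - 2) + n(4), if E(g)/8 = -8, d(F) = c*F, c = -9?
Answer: -6566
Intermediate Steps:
d(F) = -9*F
E(g) = -64 (E(g) = 8*(-8) = -64)
n(N) = -2*N² (n(N) = (1*(-2))*N² = -2*N²)
d(-11)*(E(5) - 2) + n(4) = (-9*(-11))*(-64 - 2) - 2*4² = 99*(-66) - 2*16 = -6534 - 32 = -6566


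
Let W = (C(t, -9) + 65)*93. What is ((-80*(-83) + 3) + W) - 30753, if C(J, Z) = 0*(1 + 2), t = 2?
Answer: -18065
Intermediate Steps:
C(J, Z) = 0 (C(J, Z) = 0*3 = 0)
W = 6045 (W = (0 + 65)*93 = 65*93 = 6045)
((-80*(-83) + 3) + W) - 30753 = ((-80*(-83) + 3) + 6045) - 30753 = ((6640 + 3) + 6045) - 30753 = (6643 + 6045) - 30753 = 12688 - 30753 = -18065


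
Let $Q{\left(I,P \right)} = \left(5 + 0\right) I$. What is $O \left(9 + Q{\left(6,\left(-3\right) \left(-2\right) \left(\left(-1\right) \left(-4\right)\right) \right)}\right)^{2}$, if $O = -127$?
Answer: $-193167$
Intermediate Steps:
$Q{\left(I,P \right)} = 5 I$
$O \left(9 + Q{\left(6,\left(-3\right) \left(-2\right) \left(\left(-1\right) \left(-4\right)\right) \right)}\right)^{2} = - 127 \left(9 + 5 \cdot 6\right)^{2} = - 127 \left(9 + 30\right)^{2} = - 127 \cdot 39^{2} = \left(-127\right) 1521 = -193167$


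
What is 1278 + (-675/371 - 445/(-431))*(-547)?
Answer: 273182488/159901 ≈ 1708.4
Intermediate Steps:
1278 + (-675/371 - 445/(-431))*(-547) = 1278 + (-675*1/371 - 445*(-1/431))*(-547) = 1278 + (-675/371 + 445/431)*(-547) = 1278 - 125830/159901*(-547) = 1278 + 68829010/159901 = 273182488/159901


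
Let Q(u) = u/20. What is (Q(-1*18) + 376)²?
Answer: 14070001/100 ≈ 1.4070e+5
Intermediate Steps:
Q(u) = u/20 (Q(u) = u*(1/20) = u/20)
(Q(-1*18) + 376)² = ((-1*18)/20 + 376)² = ((1/20)*(-18) + 376)² = (-9/10 + 376)² = (3751/10)² = 14070001/100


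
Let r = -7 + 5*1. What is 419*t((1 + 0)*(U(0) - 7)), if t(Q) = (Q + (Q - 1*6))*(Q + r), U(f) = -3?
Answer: 130728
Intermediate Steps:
r = -2 (r = -7 + 5 = -2)
t(Q) = (-6 + 2*Q)*(-2 + Q) (t(Q) = (Q + (Q - 1*6))*(Q - 2) = (Q + (Q - 6))*(-2 + Q) = (Q + (-6 + Q))*(-2 + Q) = (-6 + 2*Q)*(-2 + Q))
419*t((1 + 0)*(U(0) - 7)) = 419*(12 - 10*(1 + 0)*(-3 - 7) + 2*((1 + 0)*(-3 - 7))²) = 419*(12 - 10*(-10) + 2*(1*(-10))²) = 419*(12 - 10*(-10) + 2*(-10)²) = 419*(12 + 100 + 2*100) = 419*(12 + 100 + 200) = 419*312 = 130728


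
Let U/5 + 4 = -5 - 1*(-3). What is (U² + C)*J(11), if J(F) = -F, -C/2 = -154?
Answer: -13288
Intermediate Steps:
C = 308 (C = -2*(-154) = 308)
U = -30 (U = -20 + 5*(-5 - 1*(-3)) = -20 + 5*(-5 + 3) = -20 + 5*(-2) = -20 - 10 = -30)
(U² + C)*J(11) = ((-30)² + 308)*(-1*11) = (900 + 308)*(-11) = 1208*(-11) = -13288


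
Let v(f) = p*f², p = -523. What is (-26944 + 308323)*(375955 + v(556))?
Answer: -45387044136567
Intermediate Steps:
v(f) = -523*f²
(-26944 + 308323)*(375955 + v(556)) = (-26944 + 308323)*(375955 - 523*556²) = 281379*(375955 - 523*309136) = 281379*(375955 - 161678128) = 281379*(-161302173) = -45387044136567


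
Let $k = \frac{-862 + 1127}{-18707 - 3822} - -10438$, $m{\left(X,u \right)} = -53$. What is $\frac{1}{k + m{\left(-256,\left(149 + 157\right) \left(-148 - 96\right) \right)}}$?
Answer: $\frac{22529}{233963400} \approx 9.6293 \cdot 10^{-5}$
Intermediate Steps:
$k = \frac{235157437}{22529}$ ($k = \frac{265}{-22529} + 10438 = 265 \left(- \frac{1}{22529}\right) + 10438 = - \frac{265}{22529} + 10438 = \frac{235157437}{22529} \approx 10438.0$)
$\frac{1}{k + m{\left(-256,\left(149 + 157\right) \left(-148 - 96\right) \right)}} = \frac{1}{\frac{235157437}{22529} - 53} = \frac{1}{\frac{233963400}{22529}} = \frac{22529}{233963400}$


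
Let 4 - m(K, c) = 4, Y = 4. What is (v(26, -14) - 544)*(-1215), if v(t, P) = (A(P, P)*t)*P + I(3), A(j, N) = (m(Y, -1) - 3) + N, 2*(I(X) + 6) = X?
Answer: -13703985/2 ≈ -6.8520e+6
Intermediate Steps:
I(X) = -6 + X/2
m(K, c) = 0 (m(K, c) = 4 - 1*4 = 4 - 4 = 0)
A(j, N) = -3 + N (A(j, N) = (0 - 3) + N = -3 + N)
v(t, P) = -9/2 + P*t*(-3 + P) (v(t, P) = ((-3 + P)*t)*P + (-6 + (½)*3) = (t*(-3 + P))*P + (-6 + 3/2) = P*t*(-3 + P) - 9/2 = -9/2 + P*t*(-3 + P))
(v(26, -14) - 544)*(-1215) = ((-9/2 - 14*26*(-3 - 14)) - 544)*(-1215) = ((-9/2 - 14*26*(-17)) - 544)*(-1215) = ((-9/2 + 6188) - 544)*(-1215) = (12367/2 - 544)*(-1215) = (11279/2)*(-1215) = -13703985/2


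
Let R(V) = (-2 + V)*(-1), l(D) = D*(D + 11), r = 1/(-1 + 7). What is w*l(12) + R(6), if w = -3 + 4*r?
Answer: -648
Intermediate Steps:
r = ⅙ (r = 1/6 = ⅙ ≈ 0.16667)
l(D) = D*(11 + D)
w = -7/3 (w = -3 + 4*(⅙) = -3 + ⅔ = -7/3 ≈ -2.3333)
R(V) = 2 - V
w*l(12) + R(6) = -28*(11 + 12) + (2 - 1*6) = -28*23 + (2 - 6) = -7/3*276 - 4 = -644 - 4 = -648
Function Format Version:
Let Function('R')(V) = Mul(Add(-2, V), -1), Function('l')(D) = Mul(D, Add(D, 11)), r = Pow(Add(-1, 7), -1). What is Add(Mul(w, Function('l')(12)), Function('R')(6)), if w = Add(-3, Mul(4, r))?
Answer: -648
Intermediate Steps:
r = Rational(1, 6) (r = Pow(6, -1) = Rational(1, 6) ≈ 0.16667)
Function('l')(D) = Mul(D, Add(11, D))
w = Rational(-7, 3) (w = Add(-3, Mul(4, Rational(1, 6))) = Add(-3, Rational(2, 3)) = Rational(-7, 3) ≈ -2.3333)
Function('R')(V) = Add(2, Mul(-1, V))
Add(Mul(w, Function('l')(12)), Function('R')(6)) = Add(Mul(Rational(-7, 3), Mul(12, Add(11, 12))), Add(2, Mul(-1, 6))) = Add(Mul(Rational(-7, 3), Mul(12, 23)), Add(2, -6)) = Add(Mul(Rational(-7, 3), 276), -4) = Add(-644, -4) = -648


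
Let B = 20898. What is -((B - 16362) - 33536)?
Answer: 29000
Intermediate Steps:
-((B - 16362) - 33536) = -((20898 - 16362) - 33536) = -(4536 - 33536) = -1*(-29000) = 29000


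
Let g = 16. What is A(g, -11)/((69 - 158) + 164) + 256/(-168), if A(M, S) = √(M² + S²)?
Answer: -32/21 + √377/75 ≈ -1.2649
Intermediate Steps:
A(g, -11)/((69 - 158) + 164) + 256/(-168) = √(16² + (-11)²)/((69 - 158) + 164) + 256/(-168) = √(256 + 121)/(-89 + 164) + 256*(-1/168) = √377/75 - 32/21 = -32/21 + √377/75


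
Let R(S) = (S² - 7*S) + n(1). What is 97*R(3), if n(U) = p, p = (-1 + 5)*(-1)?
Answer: -1552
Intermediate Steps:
p = -4 (p = 4*(-1) = -4)
n(U) = -4
R(S) = -4 + S² - 7*S (R(S) = (S² - 7*S) - 4 = -4 + S² - 7*S)
97*R(3) = 97*(-4 + 3² - 7*3) = 97*(-4 + 9 - 21) = 97*(-16) = -1552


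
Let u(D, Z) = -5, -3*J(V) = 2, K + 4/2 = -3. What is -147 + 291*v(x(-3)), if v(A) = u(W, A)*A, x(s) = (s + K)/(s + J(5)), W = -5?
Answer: -36537/11 ≈ -3321.5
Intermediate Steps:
K = -5 (K = -2 - 3 = -5)
J(V) = -⅔ (J(V) = -⅓*2 = -⅔)
x(s) = (-5 + s)/(-⅔ + s) (x(s) = (s - 5)/(s - ⅔) = (-5 + s)/(-⅔ + s))
v(A) = -5*A
-147 + 291*v(x(-3)) = -147 + 291*(-15*(-5 - 3)/(-2 + 3*(-3))) = -147 + 291*(-15*(-8)/(-2 - 9)) = -147 + 291*(-15*(-8)/(-11)) = -147 + 291*(-15*(-1)*(-8)/11) = -147 + 291*(-5*24/11) = -147 + 291*(-120/11) = -147 - 34920/11 = -36537/11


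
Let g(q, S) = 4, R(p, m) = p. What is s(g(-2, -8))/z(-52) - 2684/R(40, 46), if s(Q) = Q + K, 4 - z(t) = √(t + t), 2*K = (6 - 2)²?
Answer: -667/10 + I*√26/5 ≈ -66.7 + 1.0198*I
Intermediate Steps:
K = 8 (K = (6 - 2)²/2 = (½)*4² = (½)*16 = 8)
z(t) = 4 - √2*√t (z(t) = 4 - √(t + t) = 4 - √(2*t) = 4 - √2*√t)
s(Q) = 8 + Q (s(Q) = Q + 8 = 8 + Q)
s(g(-2, -8))/z(-52) - 2684/R(40, 46) = (8 + 4)/(4 - √2*√(-52)) - 2684/40 = 12/(4 - √2*2*I*√13) - 2684*1/40 = 12/(4 - 2*I*√26) - 671/10 = -671/10 + 12/(4 - 2*I*√26)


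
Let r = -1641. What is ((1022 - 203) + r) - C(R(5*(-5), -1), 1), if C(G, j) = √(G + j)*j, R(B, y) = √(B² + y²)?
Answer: -822 - √(1 + √626) ≈ -827.10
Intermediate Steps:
C(G, j) = j*√(G + j)
((1022 - 203) + r) - C(R(5*(-5), -1), 1) = ((1022 - 203) - 1641) - √(√((5*(-5))² + (-1)²) + 1) = (819 - 1641) - √(√((-25)² + 1) + 1) = -822 - √(√(625 + 1) + 1) = -822 - √(√626 + 1) = -822 - √(1 + √626)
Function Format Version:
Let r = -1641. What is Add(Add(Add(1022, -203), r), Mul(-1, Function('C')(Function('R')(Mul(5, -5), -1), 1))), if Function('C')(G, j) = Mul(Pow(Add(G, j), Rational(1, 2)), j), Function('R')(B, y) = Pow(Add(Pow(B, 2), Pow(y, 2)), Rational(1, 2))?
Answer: Add(-822, Mul(-1, Pow(Add(1, Pow(626, Rational(1, 2))), Rational(1, 2)))) ≈ -827.10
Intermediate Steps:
Function('C')(G, j) = Mul(j, Pow(Add(G, j), Rational(1, 2)))
Add(Add(Add(1022, -203), r), Mul(-1, Function('C')(Function('R')(Mul(5, -5), -1), 1))) = Add(Add(Add(1022, -203), -1641), Mul(-1, Mul(1, Pow(Add(Pow(Add(Pow(Mul(5, -5), 2), Pow(-1, 2)), Rational(1, 2)), 1), Rational(1, 2))))) = Add(Add(819, -1641), Mul(-1, Mul(1, Pow(Add(Pow(Add(Pow(-25, 2), 1), Rational(1, 2)), 1), Rational(1, 2))))) = Add(-822, Mul(-1, Mul(1, Pow(Add(Pow(Add(625, 1), Rational(1, 2)), 1), Rational(1, 2))))) = Add(-822, Mul(-1, Mul(1, Pow(Add(Pow(626, Rational(1, 2)), 1), Rational(1, 2))))) = Add(-822, Mul(-1, Mul(1, Pow(Add(1, Pow(626, Rational(1, 2))), Rational(1, 2))))) = Add(-822, Mul(-1, Pow(Add(1, Pow(626, Rational(1, 2))), Rational(1, 2))))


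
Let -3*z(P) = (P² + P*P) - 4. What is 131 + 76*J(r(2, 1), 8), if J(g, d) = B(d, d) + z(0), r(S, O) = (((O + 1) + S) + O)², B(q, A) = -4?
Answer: -215/3 ≈ -71.667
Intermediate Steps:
r(S, O) = (1 + S + 2*O)² (r(S, O) = (((1 + O) + S) + O)² = ((1 + O + S) + O)² = (1 + S + 2*O)²)
z(P) = 4/3 - 2*P²/3 (z(P) = -((P² + P*P) - 4)/3 = -((P² + P²) - 4)/3 = -(2*P² - 4)/3 = -(-4 + 2*P²)/3 = 4/3 - 2*P²/3)
J(g, d) = -8/3 (J(g, d) = -4 + (4/3 - ⅔*0²) = -4 + (4/3 - ⅔*0) = -4 + (4/3 + 0) = -4 + 4/3 = -8/3)
131 + 76*J(r(2, 1), 8) = 131 + 76*(-8/3) = 131 - 608/3 = -215/3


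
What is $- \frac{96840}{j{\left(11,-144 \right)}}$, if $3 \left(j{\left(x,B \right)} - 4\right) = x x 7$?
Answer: $- \frac{290520}{859} \approx -338.21$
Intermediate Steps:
$j{\left(x,B \right)} = 4 + \frac{7 x^{2}}{3}$ ($j{\left(x,B \right)} = 4 + \frac{x x 7}{3} = 4 + \frac{x^{2} \cdot 7}{3} = 4 + \frac{7 x^{2}}{3}$)
$- \frac{96840}{j{\left(11,-144 \right)}} = - \frac{96840}{4 + \frac{7 \cdot 11^{2}}{3}} = - \frac{96840}{4 + \frac{7}{3} \cdot 121} = - \frac{96840}{4 + \frac{847}{3}} = - \frac{96840}{\frac{859}{3}} = \left(-96840\right) \frac{3}{859} = - \frac{290520}{859}$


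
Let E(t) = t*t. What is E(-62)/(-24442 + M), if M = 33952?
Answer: 1922/4755 ≈ 0.40421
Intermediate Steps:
E(t) = t²
E(-62)/(-24442 + M) = (-62)²/(-24442 + 33952) = 3844/9510 = 3844*(1/9510) = 1922/4755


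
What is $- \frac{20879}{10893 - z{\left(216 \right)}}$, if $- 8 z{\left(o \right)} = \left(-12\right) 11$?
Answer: $- \frac{41758}{21753} \approx -1.9196$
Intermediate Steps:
$z{\left(o \right)} = \frac{33}{2}$ ($z{\left(o \right)} = - \frac{\left(-12\right) 11}{8} = \left(- \frac{1}{8}\right) \left(-132\right) = \frac{33}{2}$)
$- \frac{20879}{10893 - z{\left(216 \right)}} = - \frac{20879}{10893 - \frac{33}{2}} = - \frac{20879}{\frac{21753}{2}} = \left(-20879\right) \frac{2}{21753} = - \frac{41758}{21753}$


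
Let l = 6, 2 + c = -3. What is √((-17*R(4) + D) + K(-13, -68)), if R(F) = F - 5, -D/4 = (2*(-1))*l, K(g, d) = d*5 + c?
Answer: 2*I*√70 ≈ 16.733*I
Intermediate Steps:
c = -5 (c = -2 - 3 = -5)
K(g, d) = -5 + 5*d (K(g, d) = d*5 - 5 = 5*d - 5 = -5 + 5*d)
D = 48 (D = -4*2*(-1)*6 = -(-8)*6 = -4*(-12) = 48)
R(F) = -5 + F
√((-17*R(4) + D) + K(-13, -68)) = √((-17*(-5 + 4) + 48) + (-5 + 5*(-68))) = √((-17*(-1) + 48) + (-5 - 340)) = √((17 + 48) - 345) = √(65 - 345) = √(-280) = 2*I*√70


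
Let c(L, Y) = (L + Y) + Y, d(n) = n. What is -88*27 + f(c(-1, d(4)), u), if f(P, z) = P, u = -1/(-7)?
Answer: -2369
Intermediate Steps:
u = ⅐ (u = -1*(-⅐) = ⅐ ≈ 0.14286)
c(L, Y) = L + 2*Y
-88*27 + f(c(-1, d(4)), u) = -88*27 + (-1 + 2*4) = -2376 + (-1 + 8) = -2376 + 7 = -2369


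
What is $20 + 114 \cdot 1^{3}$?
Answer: $134$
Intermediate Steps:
$20 + 114 \cdot 1^{3} = 20 + 114 \cdot 1 = 20 + 114 = 134$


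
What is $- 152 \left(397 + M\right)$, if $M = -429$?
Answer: $4864$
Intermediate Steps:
$- 152 \left(397 + M\right) = - 152 \left(397 - 429\right) = \left(-152\right) \left(-32\right) = 4864$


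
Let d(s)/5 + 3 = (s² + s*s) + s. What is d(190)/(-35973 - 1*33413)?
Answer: -361935/69386 ≈ -5.2163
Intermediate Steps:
d(s) = -15 + 5*s + 10*s² (d(s) = -15 + 5*((s² + s*s) + s) = -15 + 5*((s² + s²) + s) = -15 + 5*(2*s² + s) = -15 + 5*(s + 2*s²) = -15 + (5*s + 10*s²) = -15 + 5*s + 10*s²)
d(190)/(-35973 - 1*33413) = (-15 + 5*190 + 10*190²)/(-35973 - 1*33413) = (-15 + 950 + 10*36100)/(-35973 - 33413) = (-15 + 950 + 361000)/(-69386) = 361935*(-1/69386) = -361935/69386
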